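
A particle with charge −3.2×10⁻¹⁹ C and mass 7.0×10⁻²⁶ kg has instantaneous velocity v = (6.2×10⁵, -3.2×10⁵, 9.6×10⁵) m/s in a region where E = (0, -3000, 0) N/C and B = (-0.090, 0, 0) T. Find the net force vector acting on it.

F ≈ (0, 2.86×10⁻¹⁴, 9.22×10⁻¹⁵) N

v×B = (0, -8.64×10⁴, -2.88×10⁴) N/C.
E + v×B = (0, -8.94×10⁴, -2.88×10⁴) N/C.
F = q(E + v×B) = (−3.2×10⁻¹⁹ C)·(0, -8.94×10⁴, -2.88×10⁴) = (0, 2.86×10⁻¹⁴, 9.22×10⁻¹⁵) N.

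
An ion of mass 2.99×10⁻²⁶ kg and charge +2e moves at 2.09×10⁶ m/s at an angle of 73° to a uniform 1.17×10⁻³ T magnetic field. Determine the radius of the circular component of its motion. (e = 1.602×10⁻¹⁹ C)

v⊥ = v sinθ = 2.09×10⁶·sin73° ≈ 1.999×10⁶ m/s.
r = m v⊥/(|q|B) = (2.99×10⁻²⁶)(1.999×10⁶)/((3.204×10⁻¹⁹)(1.17×10⁻³)) ≈ 159 m.

r ≈ 159 m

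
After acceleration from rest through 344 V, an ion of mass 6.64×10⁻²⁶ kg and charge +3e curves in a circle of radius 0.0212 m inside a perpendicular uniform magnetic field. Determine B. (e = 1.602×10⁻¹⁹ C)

B ≈ 0.460 T

v = √(2|q|V/m) = √(2·4.806×10⁻¹⁹·344/6.64×10⁻²⁶) ≈ 7.057×10⁴ m/s.
B = mv/(|q|r) = (6.64×10⁻²⁶)(7.057×10⁴)/((4.806×10⁻¹⁹)(0.0212)) ≈ 0.460 T.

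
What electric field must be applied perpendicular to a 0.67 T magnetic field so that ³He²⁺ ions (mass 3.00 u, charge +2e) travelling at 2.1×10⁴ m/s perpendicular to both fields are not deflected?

For straight-line motion qE = qvB, so E = vB.
E = 2.1×10⁴ × 0.67 = 1.4×10⁴ V/m.

E = 1.4×10⁴ V/m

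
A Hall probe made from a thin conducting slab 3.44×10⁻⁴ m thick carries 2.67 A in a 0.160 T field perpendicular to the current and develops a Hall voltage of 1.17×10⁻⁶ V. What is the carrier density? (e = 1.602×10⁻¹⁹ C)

n ≈ 6.63×10²⁷ m⁻³

From V_H = IB/(n e t), n = IB/(V_H e t).
n = (2.67)(0.160)/((1.17×10⁻⁶)(1.602×10⁻¹⁹)(3.44×10⁻⁴)) ≈ 6.63×10²⁷ m⁻³.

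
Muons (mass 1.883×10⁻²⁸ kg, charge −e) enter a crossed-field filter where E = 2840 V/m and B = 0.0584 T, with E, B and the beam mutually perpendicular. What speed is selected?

v = 4.86×10⁴ m/s

Zero net Lorentz force requires |qE| = |q v×B|, i.e. E = vB.
v = E/B = 2840/0.0584 = 4.86×10⁴ m/s.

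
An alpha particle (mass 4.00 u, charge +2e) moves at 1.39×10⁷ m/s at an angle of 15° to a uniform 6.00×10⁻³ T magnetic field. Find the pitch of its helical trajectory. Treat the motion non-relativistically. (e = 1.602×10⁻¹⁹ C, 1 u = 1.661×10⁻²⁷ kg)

v∥ = v cosθ = 1.39×10⁷·cos15° ≈ 1.343×10⁷ m/s.
T = 2πm/(|q|B) = 2π(6.644×10⁻²⁷)/((3.204×10⁻¹⁹)(6.00×10⁻³)) ≈ 2.172×10⁻⁵ s.
pitch = v∥ T = (1.343×10⁷)(2.172×10⁻⁵) ≈ 292 m.

p ≈ 292 m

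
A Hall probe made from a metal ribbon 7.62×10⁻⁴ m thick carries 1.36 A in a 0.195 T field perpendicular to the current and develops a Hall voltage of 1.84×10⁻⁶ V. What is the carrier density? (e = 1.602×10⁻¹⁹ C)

n ≈ 1.18×10²⁷ m⁻³

From V_H = IB/(n e t), n = IB/(V_H e t).
n = (1.36)(0.195)/((1.84×10⁻⁶)(1.602×10⁻¹⁹)(7.62×10⁻⁴)) ≈ 1.18×10²⁷ m⁻³.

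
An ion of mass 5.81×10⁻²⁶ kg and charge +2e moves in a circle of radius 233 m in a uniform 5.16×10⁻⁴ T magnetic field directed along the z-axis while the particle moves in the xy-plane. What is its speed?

v ≈ 6.63×10⁵ m/s

From |q|vB = mv²/r, v = |q|Br/m.
v = (3.204×10⁻¹⁹)(5.16×10⁻⁴)(233)/5.81×10⁻²⁶ ≈ 6.63×10⁵ m/s.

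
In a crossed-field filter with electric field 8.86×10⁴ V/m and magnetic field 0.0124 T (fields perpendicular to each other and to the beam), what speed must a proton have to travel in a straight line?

v = 7.15×10⁶ m/s

Straight-line motion ⇒ electric and magnetic forces cancel, so E = vB.
v = E/B = 8.86×10⁴/0.0124 = 7.15×10⁶ m/s.
The result is independent of the particle's charge and mass.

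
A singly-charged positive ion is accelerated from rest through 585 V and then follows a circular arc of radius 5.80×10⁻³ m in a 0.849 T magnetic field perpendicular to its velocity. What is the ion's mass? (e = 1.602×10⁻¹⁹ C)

m ≈ 3.32×10⁻²⁷ kg

Combine |q|V = ½mv² and r = mv/(|q|B): eliminate v to get m = qB²r²/(2V).
m = (1.602×10⁻¹⁹)(0.849)²(5.80×10⁻³)²/(2·585) ≈ 3.32×10⁻²⁷ kg.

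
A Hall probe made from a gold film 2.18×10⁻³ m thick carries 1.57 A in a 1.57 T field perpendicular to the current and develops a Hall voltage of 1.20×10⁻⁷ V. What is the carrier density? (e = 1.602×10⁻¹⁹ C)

From V_H = IB/(n e t), n = IB/(V_H e t).
n = (1.57)(1.57)/((1.20×10⁻⁷)(1.602×10⁻¹⁹)(2.18×10⁻³)) ≈ 5.88×10²⁸ m⁻³.

n ≈ 5.88×10²⁸ m⁻³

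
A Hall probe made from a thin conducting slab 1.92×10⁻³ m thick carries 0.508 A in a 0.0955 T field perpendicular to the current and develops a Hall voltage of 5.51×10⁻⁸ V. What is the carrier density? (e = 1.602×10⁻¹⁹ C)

From V_H = IB/(n e t), n = IB/(V_H e t).
n = (0.508)(0.0955)/((5.51×10⁻⁸)(1.602×10⁻¹⁹)(1.92×10⁻³)) ≈ 2.86×10²⁷ m⁻³.

n ≈ 2.86×10²⁷ m⁻³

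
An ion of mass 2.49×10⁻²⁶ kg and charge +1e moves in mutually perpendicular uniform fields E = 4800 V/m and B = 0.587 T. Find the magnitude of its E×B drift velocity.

The E×B drift speed is v_d = E/B.
v_d = 4800/0.587 = 8180 m/s.

v_d ≈ 8180 m/s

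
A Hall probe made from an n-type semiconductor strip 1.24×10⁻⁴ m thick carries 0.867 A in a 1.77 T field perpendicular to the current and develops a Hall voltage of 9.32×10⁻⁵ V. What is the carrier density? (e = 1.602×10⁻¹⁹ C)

From V_H = IB/(n e t), n = IB/(V_H e t).
n = (0.867)(1.77)/((9.32×10⁻⁵)(1.602×10⁻¹⁹)(1.24×10⁻⁴)) ≈ 8.29×10²⁶ m⁻³.

n ≈ 8.29×10²⁶ m⁻³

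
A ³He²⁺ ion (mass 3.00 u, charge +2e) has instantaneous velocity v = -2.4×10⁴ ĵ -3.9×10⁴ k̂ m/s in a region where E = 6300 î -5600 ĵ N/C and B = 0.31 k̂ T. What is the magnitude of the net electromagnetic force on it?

|F| ≈ 1.83×10⁻¹⁵ N

v×B = (-7440, 0, 0) N/C.
E + v×B = (-1140, -5600, 0) N/C.
F = q(E + v×B) = (3.204×10⁻¹⁹ C)·(-1140, -5600, 0) = (-3.65×10⁻¹⁶, -1.79×10⁻¹⁵, 0) N.
|F| = 1.83×10⁻¹⁵ N.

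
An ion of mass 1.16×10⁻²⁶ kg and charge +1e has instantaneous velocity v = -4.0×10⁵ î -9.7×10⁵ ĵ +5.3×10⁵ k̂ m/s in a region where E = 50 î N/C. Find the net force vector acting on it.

Only an electric field acts, so F = qE = (1.602×10⁻¹⁹ C)·(50.0, 0, 0) = (8.01×10⁻¹⁸, 0, 0) N.

F ≈ (8.01×10⁻¹⁸, 0, 0) N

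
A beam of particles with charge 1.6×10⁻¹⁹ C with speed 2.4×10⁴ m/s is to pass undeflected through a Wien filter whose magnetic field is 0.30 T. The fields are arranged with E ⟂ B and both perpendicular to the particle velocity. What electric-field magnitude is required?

For straight-line motion qE = qvB, so E = vB.
E = 2.4×10⁴ × 0.30 = 7200 V/m.

E = 7200 V/m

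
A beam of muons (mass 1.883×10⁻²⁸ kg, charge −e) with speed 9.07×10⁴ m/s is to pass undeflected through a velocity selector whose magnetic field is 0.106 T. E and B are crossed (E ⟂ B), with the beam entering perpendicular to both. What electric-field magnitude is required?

E = 9610 V/m

For straight-line motion qE = qvB, so E = vB.
E = 9.07×10⁴ × 0.106 = 9610 V/m.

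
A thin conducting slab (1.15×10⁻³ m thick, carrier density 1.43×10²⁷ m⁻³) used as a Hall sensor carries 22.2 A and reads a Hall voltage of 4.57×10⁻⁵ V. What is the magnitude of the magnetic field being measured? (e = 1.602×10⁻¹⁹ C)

B ≈ 0.542 T

From V_H = IB/(n e t), B = V_H n e t / I.
B = (4.57×10⁻⁵)(1.43×10²⁷)(1.602×10⁻¹⁹)(1.15×10⁻³)/22.2 ≈ 0.542 T.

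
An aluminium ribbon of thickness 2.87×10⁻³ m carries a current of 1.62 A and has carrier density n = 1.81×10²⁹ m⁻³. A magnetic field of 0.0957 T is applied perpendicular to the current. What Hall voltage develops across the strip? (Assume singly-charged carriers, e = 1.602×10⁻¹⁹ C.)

V_H ≈ 1.86×10⁻⁹ V

V_H = IB/(n e t).
V_H = (1.62)(0.0957)/((1.81×10²⁹)(1.602×10⁻¹⁹)(2.87×10⁻³)) ≈ 1.86×10⁻⁹ V.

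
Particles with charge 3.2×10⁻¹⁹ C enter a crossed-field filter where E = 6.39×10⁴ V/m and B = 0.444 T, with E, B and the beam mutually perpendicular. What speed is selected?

Zero net Lorentz force requires |qE| = |q v×B|, i.e. E = vB.
v = E/B = 6.39×10⁴/0.444 = 1.44×10⁵ m/s.

v = 1.44×10⁵ m/s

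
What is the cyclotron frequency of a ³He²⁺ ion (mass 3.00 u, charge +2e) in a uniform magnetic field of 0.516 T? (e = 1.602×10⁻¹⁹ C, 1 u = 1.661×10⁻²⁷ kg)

f ≈ 5.28×10⁶ Hz

f = |q|B/(2πm).
f = (3.204×10⁻¹⁹)(0.516)/(2π·4.983×10⁻²⁷) ≈ 5.28×10⁶ Hz.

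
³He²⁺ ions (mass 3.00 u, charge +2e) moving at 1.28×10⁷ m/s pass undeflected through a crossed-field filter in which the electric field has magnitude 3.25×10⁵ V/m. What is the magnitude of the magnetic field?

B = 0.0254 T

Balance of forces in the selector: qE = qvB ⇒ B = E/v.
B = 3.25×10⁵/1.28×10⁷ = 0.0254 T.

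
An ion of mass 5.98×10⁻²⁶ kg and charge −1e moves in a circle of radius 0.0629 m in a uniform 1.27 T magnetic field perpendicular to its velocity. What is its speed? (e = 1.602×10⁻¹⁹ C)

v ≈ 2.14×10⁵ m/s

From |q|vB = mv²/r, v = |q|Br/m.
v = (1.602×10⁻¹⁹)(1.27)(0.0629)/5.98×10⁻²⁶ ≈ 2.14×10⁵ m/s.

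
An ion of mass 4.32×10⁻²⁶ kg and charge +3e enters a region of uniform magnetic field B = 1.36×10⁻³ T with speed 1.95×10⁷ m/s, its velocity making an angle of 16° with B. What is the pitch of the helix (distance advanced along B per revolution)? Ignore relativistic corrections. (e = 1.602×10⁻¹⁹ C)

v∥ = v cosθ = 1.95×10⁷·cos16° ≈ 1.874×10⁷ m/s.
T = 2πm/(|q|B) = 2π(4.32×10⁻²⁶)/((4.806×10⁻¹⁹)(1.36×10⁻³)) ≈ 4.153×10⁻⁴ s.
pitch = v∥ T = (1.874×10⁷)(4.153×10⁻⁴) ≈ 7780 m.

p ≈ 7780 m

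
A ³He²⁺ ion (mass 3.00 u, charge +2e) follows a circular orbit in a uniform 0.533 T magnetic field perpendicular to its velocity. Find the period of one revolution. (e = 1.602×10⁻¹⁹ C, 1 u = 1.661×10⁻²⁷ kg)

The cyclotron period depends only on m, q, B: T = 2πm/(|q|B).
T = 2π(4.983×10⁻²⁷)/((3.204×10⁻¹⁹)(0.533)) ≈ 1.83×10⁻⁷ s.

T ≈ 1.83×10⁻⁷ s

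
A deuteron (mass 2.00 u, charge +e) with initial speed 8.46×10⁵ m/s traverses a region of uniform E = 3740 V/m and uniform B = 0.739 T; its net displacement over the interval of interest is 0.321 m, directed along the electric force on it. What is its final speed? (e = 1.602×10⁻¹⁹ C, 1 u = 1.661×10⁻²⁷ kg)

v_f ≈ 9.12×10⁵ m/s

B does no work; ΔKE = |q|E d.
½mv_f² = ½mv₀² + |q|Ed = ½(3.322×10⁻²⁷)(8.46×10⁵)² + (1.602×10⁻¹⁹)(3740)(0.321) ≈ 1.189×10⁻¹⁵ J + 1.923×10⁻¹⁶ J ≈ 1.381×10⁻¹⁵ J.
v_f = √(2·1.381×10⁻¹⁵/3.322×10⁻²⁷) ≈ 9.12×10⁵ m/s.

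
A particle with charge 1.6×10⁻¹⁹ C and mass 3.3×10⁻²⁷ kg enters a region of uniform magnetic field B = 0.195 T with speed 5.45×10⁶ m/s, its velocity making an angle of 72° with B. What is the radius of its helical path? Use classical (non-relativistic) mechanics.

r ≈ 0.548 m

v⊥ = v sinθ = 5.45×10⁶·sin72° ≈ 5.183×10⁶ m/s.
r = m v⊥/(|q|B) = (3.3×10⁻²⁷)(5.183×10⁶)/((1.6×10⁻¹⁹)(0.195)) ≈ 0.548 m.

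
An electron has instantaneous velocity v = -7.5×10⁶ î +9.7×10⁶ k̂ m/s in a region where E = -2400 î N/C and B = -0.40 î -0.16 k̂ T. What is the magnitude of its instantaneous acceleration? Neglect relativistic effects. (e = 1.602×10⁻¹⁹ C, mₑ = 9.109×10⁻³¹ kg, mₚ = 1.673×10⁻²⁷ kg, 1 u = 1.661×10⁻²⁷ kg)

|a| ≈ 8.93×10¹⁷ m/s²

v×B = (0, -5.08×10⁶, 0) N/C.
E + v×B = (-2400, -5.08×10⁶, 0) N/C.
F = q(E + v×B) = (−1.602×10⁻¹⁹ C)·(-2400, -5.08×10⁶, 0) = (3.84×10⁻¹⁶, 8.14×10⁻¹³, 0) N.
|a| = |F|/m = 8.138×10⁻¹³/9.109×10⁻³¹ ≈ 8.93×10¹⁷ m/s².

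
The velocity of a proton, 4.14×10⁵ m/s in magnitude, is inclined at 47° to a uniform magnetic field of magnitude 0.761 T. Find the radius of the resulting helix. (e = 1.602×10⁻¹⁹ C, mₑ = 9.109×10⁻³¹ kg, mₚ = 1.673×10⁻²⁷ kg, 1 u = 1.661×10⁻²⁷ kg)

r ≈ 4.16×10⁻³ m

v⊥ = v sinθ = 4.14×10⁵·sin47° ≈ 3.028×10⁵ m/s.
r = m v⊥/(|q|B) = (1.673×10⁻²⁷)(3.028×10⁵)/((1.602×10⁻¹⁹)(0.761)) ≈ 4.16×10⁻³ m.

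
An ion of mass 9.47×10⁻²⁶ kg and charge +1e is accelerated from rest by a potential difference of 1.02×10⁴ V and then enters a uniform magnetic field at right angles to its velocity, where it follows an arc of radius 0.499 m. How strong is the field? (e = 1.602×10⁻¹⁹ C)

v = √(2|q|V/m) = √(2·1.602×10⁻¹⁹·1.02×10⁴/9.47×10⁻²⁶) ≈ 1.858×10⁵ m/s.
B = mv/(|q|r) = (9.47×10⁻²⁶)(1.858×10⁵)/((1.602×10⁻¹⁹)(0.499)) ≈ 0.220 T.

B ≈ 0.220 T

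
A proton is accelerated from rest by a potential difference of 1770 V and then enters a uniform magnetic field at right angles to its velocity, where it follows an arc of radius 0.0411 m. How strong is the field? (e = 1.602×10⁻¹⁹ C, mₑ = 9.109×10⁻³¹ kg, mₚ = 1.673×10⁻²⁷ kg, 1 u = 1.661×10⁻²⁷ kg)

B ≈ 0.148 T

v = √(2|q|V/m) = √(2·1.602×10⁻¹⁹·1770/1.673×10⁻²⁷) ≈ 5.822×10⁵ m/s.
B = mv/(|q|r) = (1.673×10⁻²⁷)(5.822×10⁵)/((1.602×10⁻¹⁹)(0.0411)) ≈ 0.148 T.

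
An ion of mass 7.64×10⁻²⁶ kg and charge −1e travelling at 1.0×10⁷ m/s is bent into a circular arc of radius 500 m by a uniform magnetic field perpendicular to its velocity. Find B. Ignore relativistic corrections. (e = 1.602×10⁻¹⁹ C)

B ≈ 9.5×10⁻³ T

From |q|vB = mv²/r, B = mv/(|q|r).
B = (7.64×10⁻²⁶)(1.0×10⁷)/((1.602×10⁻¹⁹)(500)) ≈ 9.5×10⁻³ T.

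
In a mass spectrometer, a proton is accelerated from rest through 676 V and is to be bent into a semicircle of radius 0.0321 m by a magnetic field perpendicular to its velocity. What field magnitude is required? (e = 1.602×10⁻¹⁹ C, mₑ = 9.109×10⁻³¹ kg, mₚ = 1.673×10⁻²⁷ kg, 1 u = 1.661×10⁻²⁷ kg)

B ≈ 0.117 T

v = √(2|q|V/m) = √(2·1.602×10⁻¹⁹·676/1.673×10⁻²⁷) ≈ 3.598×10⁵ m/s.
B = mv/(|q|r) = (1.673×10⁻²⁷)(3.598×10⁵)/((1.602×10⁻¹⁹)(0.0321)) ≈ 0.117 T.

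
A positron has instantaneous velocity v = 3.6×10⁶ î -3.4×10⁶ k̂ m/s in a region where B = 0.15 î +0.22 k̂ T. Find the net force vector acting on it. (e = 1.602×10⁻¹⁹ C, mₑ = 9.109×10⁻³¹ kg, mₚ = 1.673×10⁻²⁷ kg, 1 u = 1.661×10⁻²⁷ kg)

v×B = (0, -1.30×10⁶, 0) N/C.
F = q v×B = (1.602×10⁻¹⁹ C)·(0, -1.30×10⁶, 0) = (0, -2.09×10⁻¹³, 0) N.

F ≈ (0, -2.09×10⁻¹³, 0) N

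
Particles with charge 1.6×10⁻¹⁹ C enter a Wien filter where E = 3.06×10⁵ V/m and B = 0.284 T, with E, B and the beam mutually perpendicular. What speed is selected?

v = 1.08×10⁶ m/s

Straight-line motion ⇒ electric and magnetic forces cancel, so E = vB.
v = E/B = 3.06×10⁵/0.284 = 1.08×10⁶ m/s.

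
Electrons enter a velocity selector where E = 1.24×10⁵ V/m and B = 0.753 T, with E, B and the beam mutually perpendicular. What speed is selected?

v = 1.65×10⁵ m/s

Zero net Lorentz force requires |qE| = |q v×B|, i.e. E = vB.
v = E/B = 1.24×10⁵/0.753 = 1.65×10⁵ m/s.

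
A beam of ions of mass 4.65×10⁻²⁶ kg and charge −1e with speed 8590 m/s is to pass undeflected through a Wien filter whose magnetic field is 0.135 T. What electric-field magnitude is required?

For straight-line motion qE = qvB, so E = vB.
E = 8590 × 0.135 = 1160 V/m.

E = 1160 V/m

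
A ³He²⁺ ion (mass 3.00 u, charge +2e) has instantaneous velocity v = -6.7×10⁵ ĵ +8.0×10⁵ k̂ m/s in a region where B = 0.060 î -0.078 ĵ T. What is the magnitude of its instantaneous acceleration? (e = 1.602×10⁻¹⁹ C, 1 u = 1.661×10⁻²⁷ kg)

|a| ≈ 5.68×10¹² m/s²

v×B = (6.24×10⁴, 4.80×10⁴, 4.02×10⁴) N/C.
F = q v×B = (3.204×10⁻¹⁹ C)·(6.24×10⁴, 4.80×10⁴, 4.02×10⁴) = (2.00×10⁻¹⁴, 1.54×10⁻¹⁴, 1.29×10⁻¹⁴) N.
|a| = |F|/m = 2.832×10⁻¹⁴/4.983×10⁻²⁷ ≈ 5.68×10¹² m/s².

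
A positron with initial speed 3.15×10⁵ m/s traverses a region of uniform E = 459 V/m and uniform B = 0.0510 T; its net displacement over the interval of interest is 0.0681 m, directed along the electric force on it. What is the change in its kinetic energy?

ΔKE ≈ 5.01×10⁻¹⁸ J

The magnetic force is always ⟂ v and does no work; only the electric force changes KE.
ΔKE = F_E · d = |q|E d = (1.602×10⁻¹⁹)(459)(0.0681) ≈ 5.01×10⁻¹⁸ J.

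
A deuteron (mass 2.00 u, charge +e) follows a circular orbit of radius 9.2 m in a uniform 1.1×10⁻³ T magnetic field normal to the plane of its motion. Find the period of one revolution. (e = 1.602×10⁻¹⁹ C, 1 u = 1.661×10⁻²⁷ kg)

T ≈ 1.2×10⁻⁴ s

The cyclotron period depends only on m, q, B: T = 2πm/(|q|B).
T = 2π(3.322×10⁻²⁷)/((1.602×10⁻¹⁹)(1.1×10⁻³)) ≈ 1.2×10⁻⁴ s.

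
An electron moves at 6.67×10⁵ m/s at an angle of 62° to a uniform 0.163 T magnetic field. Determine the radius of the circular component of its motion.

v⊥ = v sinθ = 6.67×10⁵·sin62° ≈ 5.889×10⁵ m/s.
r = m v⊥/(|q|B) = (9.109×10⁻³¹)(5.889×10⁵)/((1.602×10⁻¹⁹)(0.163)) ≈ 2.05×10⁻⁵ m.

r ≈ 2.05×10⁻⁵ m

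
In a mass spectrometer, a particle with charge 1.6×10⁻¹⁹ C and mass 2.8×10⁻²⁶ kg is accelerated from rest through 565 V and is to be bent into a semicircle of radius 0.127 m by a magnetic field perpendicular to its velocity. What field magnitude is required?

v = √(2|q|V/m) = √(2·1.6×10⁻¹⁹·565/2.8×10⁻²⁶) ≈ 8.036×10⁴ m/s.
B = mv/(|q|r) = (2.8×10⁻²⁶)(8.036×10⁴)/((1.6×10⁻¹⁹)(0.127)) ≈ 0.111 T.

B ≈ 0.111 T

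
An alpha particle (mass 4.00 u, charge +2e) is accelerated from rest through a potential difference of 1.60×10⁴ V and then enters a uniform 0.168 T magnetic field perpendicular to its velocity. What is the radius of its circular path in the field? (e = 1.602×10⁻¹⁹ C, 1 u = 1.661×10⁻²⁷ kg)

r ≈ 0.153 m

Acceleration: |q|V = ½mv² ⇒ v = √(2|q|V/m) = √(2·3.204×10⁻¹⁹·1.60×10⁴/6.644×10⁻²⁷) ≈ 1.242×10⁶ m/s.
In the field: r = mv/(|q|B) = (6.644×10⁻²⁷)(1.242×10⁶)/((3.204×10⁻¹⁹)(0.168)) ≈ 0.153 m.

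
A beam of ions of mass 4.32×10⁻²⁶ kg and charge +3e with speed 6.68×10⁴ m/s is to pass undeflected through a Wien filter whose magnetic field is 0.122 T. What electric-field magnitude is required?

E = 8150 V/m

For straight-line motion qE = qvB, so E = vB.
E = 6.68×10⁴ × 0.122 = 8150 V/m.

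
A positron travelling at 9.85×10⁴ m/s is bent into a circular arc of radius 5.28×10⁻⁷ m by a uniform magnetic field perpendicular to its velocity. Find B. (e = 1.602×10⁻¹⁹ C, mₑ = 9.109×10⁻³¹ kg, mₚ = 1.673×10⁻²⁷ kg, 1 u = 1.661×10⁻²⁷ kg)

From |q|vB = mv²/r, B = mv/(|q|r).
B = (9.109×10⁻³¹)(9.85×10⁴)/((1.602×10⁻¹⁹)(5.28×10⁻⁷)) ≈ 1.06 T.

B ≈ 1.06 T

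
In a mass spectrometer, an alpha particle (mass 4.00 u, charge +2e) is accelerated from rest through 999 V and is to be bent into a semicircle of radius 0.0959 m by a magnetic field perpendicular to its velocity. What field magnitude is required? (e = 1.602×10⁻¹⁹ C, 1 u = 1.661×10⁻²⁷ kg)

B ≈ 0.0671 T

v = √(2|q|V/m) = √(2·3.204×10⁻¹⁹·999/6.644×10⁻²⁷) ≈ 3.104×10⁵ m/s.
B = mv/(|q|r) = (6.644×10⁻²⁷)(3.104×10⁵)/((3.204×10⁻¹⁹)(0.0959)) ≈ 0.0671 T.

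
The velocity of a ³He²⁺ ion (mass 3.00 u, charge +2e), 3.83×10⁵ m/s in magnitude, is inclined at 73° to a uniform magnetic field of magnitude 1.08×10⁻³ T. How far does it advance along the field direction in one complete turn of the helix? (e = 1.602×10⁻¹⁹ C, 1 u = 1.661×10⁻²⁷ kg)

p ≈ 10.1 m

v∥ = v cosθ = 3.83×10⁵·cos73° ≈ 1.120×10⁵ m/s.
T = 2πm/(|q|B) = 2π(4.983×10⁻²⁷)/((3.204×10⁻¹⁹)(1.08×10⁻³)) ≈ 9.048×10⁻⁵ s.
pitch = v∥ T = (1.120×10⁵)(9.048×10⁻⁵) ≈ 10.1 m.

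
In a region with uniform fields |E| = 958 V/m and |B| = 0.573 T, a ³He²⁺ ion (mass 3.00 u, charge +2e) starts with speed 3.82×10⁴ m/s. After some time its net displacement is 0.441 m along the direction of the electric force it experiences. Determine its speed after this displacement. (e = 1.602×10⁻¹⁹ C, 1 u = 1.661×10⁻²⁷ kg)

v_f ≈ 2.36×10⁵ m/s

B does no work; ΔKE = |q|E d.
½mv_f² = ½mv₀² + |q|Ed = ½(4.983×10⁻²⁷)(3.82×10⁴)² + (3.204×10⁻¹⁹)(958)(0.441) ≈ 3.636×10⁻¹⁸ J + 1.354×10⁻¹⁶ J ≈ 1.390×10⁻¹⁶ J.
v_f = √(2·1.390×10⁻¹⁶/4.983×10⁻²⁷) ≈ 2.36×10⁵ m/s.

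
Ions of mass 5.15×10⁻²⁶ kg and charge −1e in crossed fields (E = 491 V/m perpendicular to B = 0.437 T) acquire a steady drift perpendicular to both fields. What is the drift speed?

v_d ≈ 1120 m/s

The steady drift has the magnetic force balancing the electric force, so v_d = E/B.
v_d = 491/0.437 = 1120 m/s.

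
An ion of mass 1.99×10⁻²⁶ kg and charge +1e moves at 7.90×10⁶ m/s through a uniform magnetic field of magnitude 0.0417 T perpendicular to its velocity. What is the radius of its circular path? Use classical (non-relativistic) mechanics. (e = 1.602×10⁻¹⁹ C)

The magnetic force provides the centripetal force: |q|vB = mv²/r.
r = mv/(|q|B) = (1.99×10⁻²⁶)(7.90×10⁶)/((1.602×10⁻¹⁹)(0.0417)) ≈ 23.5 m.

r ≈ 23.5 m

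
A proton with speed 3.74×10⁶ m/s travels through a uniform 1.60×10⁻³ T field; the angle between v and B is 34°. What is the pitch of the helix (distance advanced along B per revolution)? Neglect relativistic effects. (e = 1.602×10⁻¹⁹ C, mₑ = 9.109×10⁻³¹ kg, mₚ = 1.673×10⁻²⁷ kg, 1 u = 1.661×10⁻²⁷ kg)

p ≈ 127 m

v∥ = v cosθ = 3.74×10⁶·cos34° ≈ 3.101×10⁶ m/s.
T = 2πm/(|q|B) = 2π(1.673×10⁻²⁷)/((1.602×10⁻¹⁹)(1.60×10⁻³)) ≈ 4.101×10⁻⁵ s.
pitch = v∥ T = (3.101×10⁶)(4.101×10⁻⁵) ≈ 127 m.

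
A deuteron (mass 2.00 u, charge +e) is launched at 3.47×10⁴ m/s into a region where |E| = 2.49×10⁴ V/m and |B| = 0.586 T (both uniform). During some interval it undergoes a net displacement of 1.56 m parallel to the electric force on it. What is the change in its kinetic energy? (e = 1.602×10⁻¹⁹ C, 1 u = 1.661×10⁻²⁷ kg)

ΔKE ≈ 6.22×10⁻¹⁵ J

The magnetic force is always ⟂ v and does no work; only the electric force changes KE.
ΔKE = F_E · d = |q|E d = (1.602×10⁻¹⁹)(2.49×10⁴)(1.56) ≈ 6.22×10⁻¹⁵ J.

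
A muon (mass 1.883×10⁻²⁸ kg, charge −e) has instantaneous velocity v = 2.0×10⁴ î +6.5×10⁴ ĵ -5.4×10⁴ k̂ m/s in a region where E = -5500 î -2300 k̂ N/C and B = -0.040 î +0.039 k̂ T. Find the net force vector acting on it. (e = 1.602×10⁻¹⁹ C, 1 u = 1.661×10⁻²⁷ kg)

F ≈ (4.75×10⁻¹⁶, -2.21×10⁻¹⁶, -4.81×10⁻¹⁷) N

v×B = (2540, 1380, 2600) N/C.
E + v×B = (-2960, 1380, 300) N/C.
F = q(E + v×B) = (−1.602×10⁻¹⁹ C)·(-2960, 1380, 300) = (4.75×10⁻¹⁶, -2.21×10⁻¹⁶, -4.81×10⁻¹⁷) N.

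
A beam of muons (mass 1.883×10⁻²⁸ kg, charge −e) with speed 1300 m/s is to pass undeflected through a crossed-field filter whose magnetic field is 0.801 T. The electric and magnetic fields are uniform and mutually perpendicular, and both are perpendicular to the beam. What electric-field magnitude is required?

For straight-line motion qE = qvB, so E = vB.
E = 1300 × 0.801 = 1040 V/m.

E = 1040 V/m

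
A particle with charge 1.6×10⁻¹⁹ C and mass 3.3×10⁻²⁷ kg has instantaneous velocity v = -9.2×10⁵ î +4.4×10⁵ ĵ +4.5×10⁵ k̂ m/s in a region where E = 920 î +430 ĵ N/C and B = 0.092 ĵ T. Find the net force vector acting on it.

v×B = (-4.14×10⁴, 0, -8.46×10⁴) N/C.
E + v×B = (-4.05×10⁴, 430, -8.46×10⁴) N/C.
F = q(E + v×B) = (1.6×10⁻¹⁹ C)·(-4.05×10⁴, 430, -8.46×10⁴) = (-6.48×10⁻¹⁵, 6.88×10⁻¹⁷, -1.35×10⁻¹⁴) N.

F ≈ (-6.48×10⁻¹⁵, 6.88×10⁻¹⁷, -1.35×10⁻¹⁴) N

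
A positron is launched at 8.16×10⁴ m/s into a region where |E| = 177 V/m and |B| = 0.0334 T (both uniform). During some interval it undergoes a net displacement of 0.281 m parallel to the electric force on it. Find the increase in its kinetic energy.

The magnetic force is always ⟂ v and does no work; only the electric force changes KE.
ΔKE = F_E · d = |q|E d = (1.602×10⁻¹⁹)(177)(0.281) ≈ 7.97×10⁻¹⁸ J.

ΔKE ≈ 7.97×10⁻¹⁸ J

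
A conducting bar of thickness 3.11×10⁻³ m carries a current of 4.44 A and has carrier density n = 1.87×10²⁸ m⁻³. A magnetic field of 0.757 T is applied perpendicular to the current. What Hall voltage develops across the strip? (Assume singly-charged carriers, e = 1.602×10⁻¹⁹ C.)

V_H = IB/(n e t).
V_H = (4.44)(0.757)/((1.87×10²⁸)(1.602×10⁻¹⁹)(3.11×10⁻³)) ≈ 3.61×10⁻⁷ V.

V_H ≈ 3.61×10⁻⁷ V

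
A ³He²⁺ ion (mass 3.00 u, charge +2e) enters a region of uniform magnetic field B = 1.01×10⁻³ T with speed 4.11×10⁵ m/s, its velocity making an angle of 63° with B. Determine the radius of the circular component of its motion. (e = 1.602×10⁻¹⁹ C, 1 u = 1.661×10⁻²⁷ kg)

r ≈ 5.64 m

v⊥ = v sinθ = 4.11×10⁵·sin63° ≈ 3.662×10⁵ m/s.
r = m v⊥/(|q|B) = (4.983×10⁻²⁷)(3.662×10⁵)/((3.204×10⁻¹⁹)(1.01×10⁻³)) ≈ 5.64 m.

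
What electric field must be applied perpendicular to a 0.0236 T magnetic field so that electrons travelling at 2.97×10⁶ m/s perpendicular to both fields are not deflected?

For straight-line motion qE = qvB, so E = vB.
E = 2.97×10⁶ × 0.0236 = 7.01×10⁴ V/m.

E = 7.01×10⁴ V/m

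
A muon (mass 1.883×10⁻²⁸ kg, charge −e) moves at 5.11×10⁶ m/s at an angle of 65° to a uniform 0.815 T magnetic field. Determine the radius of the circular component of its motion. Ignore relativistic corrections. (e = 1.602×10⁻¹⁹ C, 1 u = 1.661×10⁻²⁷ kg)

v⊥ = v sinθ = 5.11×10⁶·sin65° ≈ 4.631×10⁶ m/s.
r = m v⊥/(|q|B) = (1.883×10⁻²⁸)(4.631×10⁶)/((1.602×10⁻¹⁹)(0.815)) ≈ 6.68×10⁻³ m.

r ≈ 6.68×10⁻³ m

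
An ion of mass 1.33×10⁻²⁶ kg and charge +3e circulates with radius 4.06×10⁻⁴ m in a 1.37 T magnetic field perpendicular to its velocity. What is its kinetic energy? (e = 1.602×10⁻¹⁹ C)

KE ≈ 16.8 eV

v = |q|Br/m, then KE = ½mv² = (qBr)²/(2m).
v = (4.806×10⁻¹⁹)(1.37)(4.06×10⁻⁴)/1.33×10⁻²⁶ ≈ 2.010×10⁴ m/s.
KE = ½(1.33×10⁻²⁶)(2.010×10⁴)² ≈ 2.69×10⁻¹⁸ J = 16.8 eV.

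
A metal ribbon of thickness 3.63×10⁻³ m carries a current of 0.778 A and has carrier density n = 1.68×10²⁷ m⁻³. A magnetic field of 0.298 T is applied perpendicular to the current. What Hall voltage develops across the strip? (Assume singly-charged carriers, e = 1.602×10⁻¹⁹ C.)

V_H ≈ 2.37×10⁻⁷ V

V_H = IB/(n e t).
V_H = (0.778)(0.298)/((1.68×10²⁷)(1.602×10⁻¹⁹)(3.63×10⁻³)) ≈ 2.37×10⁻⁷ V.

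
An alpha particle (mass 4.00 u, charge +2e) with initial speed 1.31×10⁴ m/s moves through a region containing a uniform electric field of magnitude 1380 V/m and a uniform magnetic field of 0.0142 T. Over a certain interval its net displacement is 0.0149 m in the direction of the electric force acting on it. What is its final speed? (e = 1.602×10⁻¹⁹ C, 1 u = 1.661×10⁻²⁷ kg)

v_f ≈ 4.64×10⁴ m/s

B does no work; ΔKE = |q|E d.
½mv_f² = ½mv₀² + |q|Ed = ½(6.644×10⁻²⁷)(1.31×10⁴)² + (3.204×10⁻¹⁹)(1380)(0.0149) ≈ 5.701×10⁻¹⁹ J + 6.588×10⁻¹⁸ J ≈ 7.158×10⁻¹⁸ J.
v_f = √(2·7.158×10⁻¹⁸/6.644×10⁻²⁷) ≈ 4.64×10⁴ m/s.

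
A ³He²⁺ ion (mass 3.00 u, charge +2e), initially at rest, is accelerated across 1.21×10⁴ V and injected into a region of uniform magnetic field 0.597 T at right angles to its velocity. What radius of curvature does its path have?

r ≈ 0.0325 m

Acceleration: |q|V = ½mv² ⇒ v = √(2|q|V/m) = √(2·3.204×10⁻¹⁹·1.21×10⁴/4.983×10⁻²⁷) ≈ 1.247×10⁶ m/s.
In the field: r = mv/(|q|B) = (4.983×10⁻²⁷)(1.247×10⁶)/((3.204×10⁻¹⁹)(0.597)) ≈ 0.0325 m.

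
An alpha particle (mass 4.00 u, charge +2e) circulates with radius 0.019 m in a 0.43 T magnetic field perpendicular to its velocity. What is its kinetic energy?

v = |q|Br/m, then KE = ½mv² = (qBr)²/(2m).
v = (3.204×10⁻¹⁹)(0.43)(0.019)/6.644×10⁻²⁷ ≈ 3.940×10⁵ m/s.
KE = ½(6.644×10⁻²⁷)(3.940×10⁵)² ≈ 5.2×10⁻¹⁶ J = 3200 eV.

KE ≈ 3200 eV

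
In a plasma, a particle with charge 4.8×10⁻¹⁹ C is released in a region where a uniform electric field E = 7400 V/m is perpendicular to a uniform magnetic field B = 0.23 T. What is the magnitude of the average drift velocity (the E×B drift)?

v_d ≈ 3.2×10⁴ m/s

The steady drift has the magnetic force balancing the electric force, so v_d = E/B.
v_d = 7400/0.23 = 3.2×10⁴ m/s.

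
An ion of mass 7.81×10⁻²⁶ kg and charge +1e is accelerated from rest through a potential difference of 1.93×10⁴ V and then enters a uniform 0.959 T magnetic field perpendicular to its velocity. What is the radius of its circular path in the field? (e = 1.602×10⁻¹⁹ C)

Acceleration: |q|V = ½mv² ⇒ v = √(2|q|V/m) = √(2·1.602×10⁻¹⁹·1.93×10⁴/7.81×10⁻²⁶) ≈ 2.814×10⁵ m/s.
In the field: r = mv/(|q|B) = (7.81×10⁻²⁶)(2.814×10⁵)/((1.602×10⁻¹⁹)(0.959)) ≈ 0.143 m.

r ≈ 0.143 m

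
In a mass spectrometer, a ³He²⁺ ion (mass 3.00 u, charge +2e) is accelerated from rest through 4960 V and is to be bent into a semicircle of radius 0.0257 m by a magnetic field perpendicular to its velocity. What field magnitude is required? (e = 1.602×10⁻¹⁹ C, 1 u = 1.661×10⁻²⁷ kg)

B ≈ 0.483 T

v = √(2|q|V/m) = √(2·3.204×10⁻¹⁹·4960/4.983×10⁻²⁷) ≈ 7.987×10⁵ m/s.
B = mv/(|q|r) = (4.983×10⁻²⁷)(7.987×10⁵)/((3.204×10⁻¹⁹)(0.0257)) ≈ 0.483 T.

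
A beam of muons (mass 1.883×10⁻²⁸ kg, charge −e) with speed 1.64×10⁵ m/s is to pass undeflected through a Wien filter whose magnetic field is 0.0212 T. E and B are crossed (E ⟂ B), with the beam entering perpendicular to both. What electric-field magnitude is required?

For straight-line motion qE = qvB, so E = vB.
E = 1.64×10⁵ × 0.0212 = 3480 V/m.

E = 3480 V/m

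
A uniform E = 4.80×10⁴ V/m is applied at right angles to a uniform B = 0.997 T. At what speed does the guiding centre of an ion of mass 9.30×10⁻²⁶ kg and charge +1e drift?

The steady drift has the magnetic force balancing the electric force, so v_d = E/B.
v_d = 4.80×10⁴/0.997 = 4.81×10⁴ m/s.

v_d ≈ 4.81×10⁴ m/s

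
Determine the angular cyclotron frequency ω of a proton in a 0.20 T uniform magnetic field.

ω = |q|B/m.
ω = (1.602×10⁻¹⁹)(0.20)/1.673×10⁻²⁷ ≈ 1.9×10⁷ rad/s.

ω ≈ 1.9×10⁷ rad/s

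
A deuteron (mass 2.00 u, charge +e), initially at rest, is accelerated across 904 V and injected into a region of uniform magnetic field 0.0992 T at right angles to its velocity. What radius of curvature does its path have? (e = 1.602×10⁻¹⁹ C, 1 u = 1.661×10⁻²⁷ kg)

Acceleration: |q|V = ½mv² ⇒ v = √(2|q|V/m) = √(2·1.602×10⁻¹⁹·904/3.322×10⁻²⁷) ≈ 2.953×10⁵ m/s.
In the field: r = mv/(|q|B) = (3.322×10⁻²⁷)(2.953×10⁵)/((1.602×10⁻¹⁹)(0.0992)) ≈ 0.0617 m.

r ≈ 0.0617 m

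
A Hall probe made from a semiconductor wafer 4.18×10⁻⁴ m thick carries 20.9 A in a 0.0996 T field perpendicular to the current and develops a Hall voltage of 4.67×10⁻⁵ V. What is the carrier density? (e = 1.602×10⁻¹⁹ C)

n ≈ 6.66×10²⁶ m⁻³

From V_H = IB/(n e t), n = IB/(V_H e t).
n = (20.9)(0.0996)/((4.67×10⁻⁵)(1.602×10⁻¹⁹)(4.18×10⁻⁴)) ≈ 6.66×10²⁶ m⁻³.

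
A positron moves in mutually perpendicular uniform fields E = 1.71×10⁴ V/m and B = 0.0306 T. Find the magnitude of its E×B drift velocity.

The E×B drift speed is v_d = E/B.
v_d = 1.71×10⁴/0.0306 = 5.59×10⁵ m/s.

v_d ≈ 5.59×10⁵ m/s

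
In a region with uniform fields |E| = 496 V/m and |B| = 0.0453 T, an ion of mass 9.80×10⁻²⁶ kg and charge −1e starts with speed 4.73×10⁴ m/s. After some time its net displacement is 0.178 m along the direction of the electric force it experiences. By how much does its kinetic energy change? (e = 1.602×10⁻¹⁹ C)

ΔKE ≈ 1.41×10⁻¹⁷ J

The magnetic force is always ⟂ v and does no work; only the electric force changes KE.
ΔKE = F_E · d = |q|E d = (1.602×10⁻¹⁹)(496)(0.178) ≈ 1.41×10⁻¹⁷ J.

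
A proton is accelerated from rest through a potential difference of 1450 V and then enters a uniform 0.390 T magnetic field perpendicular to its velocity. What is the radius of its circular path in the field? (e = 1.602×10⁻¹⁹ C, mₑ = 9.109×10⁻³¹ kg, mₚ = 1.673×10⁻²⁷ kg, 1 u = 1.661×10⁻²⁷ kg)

r ≈ 0.0141 m

Acceleration: |q|V = ½mv² ⇒ v = √(2|q|V/m) = √(2·1.602×10⁻¹⁹·1450/1.673×10⁻²⁷) ≈ 5.270×10⁵ m/s.
In the field: r = mv/(|q|B) = (1.673×10⁻²⁷)(5.270×10⁵)/((1.602×10⁻¹⁹)(0.390)) ≈ 0.0141 m.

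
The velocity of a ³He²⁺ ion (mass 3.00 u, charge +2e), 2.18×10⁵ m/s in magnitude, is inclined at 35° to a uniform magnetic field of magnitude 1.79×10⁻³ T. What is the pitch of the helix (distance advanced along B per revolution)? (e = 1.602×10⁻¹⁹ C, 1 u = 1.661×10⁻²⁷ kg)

v∥ = v cosθ = 2.18×10⁵·cos35° ≈ 1.786×10⁵ m/s.
T = 2πm/(|q|B) = 2π(4.983×10⁻²⁷)/((3.204×10⁻¹⁹)(1.79×10⁻³)) ≈ 5.459×10⁻⁵ s.
pitch = v∥ T = (1.786×10⁵)(5.459×10⁻⁵) ≈ 9.75 m.

p ≈ 9.75 m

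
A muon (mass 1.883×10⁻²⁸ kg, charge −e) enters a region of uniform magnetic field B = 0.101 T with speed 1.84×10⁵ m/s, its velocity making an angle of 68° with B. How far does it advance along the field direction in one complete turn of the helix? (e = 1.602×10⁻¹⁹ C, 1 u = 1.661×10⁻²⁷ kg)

v∥ = v cosθ = 1.84×10⁵·cos68° ≈ 6.893×10⁴ m/s.
T = 2πm/(|q|B) = 2π(1.883×10⁻²⁸)/((1.602×10⁻¹⁹)(0.101)) ≈ 7.312×10⁻⁸ s.
pitch = v∥ T = (6.893×10⁴)(7.312×10⁻⁸) ≈ 5.04×10⁻³ m.

p ≈ 5.04×10⁻³ m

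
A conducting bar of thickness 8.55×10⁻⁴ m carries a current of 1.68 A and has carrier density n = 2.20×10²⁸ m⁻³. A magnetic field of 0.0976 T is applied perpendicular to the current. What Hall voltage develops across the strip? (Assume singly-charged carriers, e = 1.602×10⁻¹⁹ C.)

V_H ≈ 5.44×10⁻⁸ V

V_H = IB/(n e t).
V_H = (1.68)(0.0976)/((2.20×10²⁸)(1.602×10⁻¹⁹)(8.55×10⁻⁴)) ≈ 5.44×10⁻⁸ V.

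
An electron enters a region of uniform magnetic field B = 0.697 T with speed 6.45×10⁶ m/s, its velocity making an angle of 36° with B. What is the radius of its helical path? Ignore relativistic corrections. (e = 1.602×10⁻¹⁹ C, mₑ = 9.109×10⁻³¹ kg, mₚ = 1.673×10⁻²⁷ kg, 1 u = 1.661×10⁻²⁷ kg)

r ≈ 3.09×10⁻⁵ m

v⊥ = v sinθ = 6.45×10⁶·sin36° ≈ 3.791×10⁶ m/s.
r = m v⊥/(|q|B) = (9.109×10⁻³¹)(3.791×10⁶)/((1.602×10⁻¹⁹)(0.697)) ≈ 3.09×10⁻⁵ m.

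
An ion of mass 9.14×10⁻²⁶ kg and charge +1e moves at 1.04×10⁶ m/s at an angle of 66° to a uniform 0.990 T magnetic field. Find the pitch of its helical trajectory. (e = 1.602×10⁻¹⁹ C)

p ≈ 1.53 m

v∥ = v cosθ = 1.04×10⁶·cos66° ≈ 4.230×10⁵ m/s.
T = 2πm/(|q|B) = 2π(9.14×10⁻²⁶)/((1.602×10⁻¹⁹)(0.990)) ≈ 3.621×10⁻⁶ s.
pitch = v∥ T = (4.230×10⁵)(3.621×10⁻⁶) ≈ 1.53 m.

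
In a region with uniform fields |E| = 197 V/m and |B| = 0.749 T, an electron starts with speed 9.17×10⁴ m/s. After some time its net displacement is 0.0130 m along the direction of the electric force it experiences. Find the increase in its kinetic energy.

The magnetic force is always ⟂ v and does no work; only the electric force changes KE.
ΔKE = F_E · d = |q|E d = (1.602×10⁻¹⁹)(197)(0.0130) ≈ 4.10×10⁻¹⁹ J.

ΔKE ≈ 4.10×10⁻¹⁹ J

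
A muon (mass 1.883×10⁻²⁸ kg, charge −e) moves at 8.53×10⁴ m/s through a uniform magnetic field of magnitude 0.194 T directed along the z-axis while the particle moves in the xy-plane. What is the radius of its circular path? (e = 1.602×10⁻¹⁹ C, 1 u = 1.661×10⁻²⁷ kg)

r ≈ 5.17×10⁻⁴ m

The magnetic force provides the centripetal force: |q|vB = mv²/r.
r = mv/(|q|B) = (1.883×10⁻²⁸)(8.53×10⁴)/((1.602×10⁻¹⁹)(0.194)) ≈ 5.17×10⁻⁴ m.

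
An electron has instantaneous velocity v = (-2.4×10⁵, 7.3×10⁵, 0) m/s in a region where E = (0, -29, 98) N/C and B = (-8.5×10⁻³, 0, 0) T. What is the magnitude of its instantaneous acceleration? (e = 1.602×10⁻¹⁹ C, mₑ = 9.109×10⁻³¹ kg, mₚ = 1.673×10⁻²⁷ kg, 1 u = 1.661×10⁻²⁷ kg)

|a| ≈ 1.11×10¹⁵ m/s²

v×B = (0, 0, 6200) N/C.
E + v×B = (0, -29.0, 6300) N/C.
F = q(E + v×B) = (−1.602×10⁻¹⁹ C)·(0, -29.0, 6300) = (0, 4.65×10⁻¹⁸, -1.01×10⁻¹⁵) N.
|a| = |F|/m = 1.010×10⁻¹⁵/9.109×10⁻³¹ ≈ 1.11×10¹⁵ m/s².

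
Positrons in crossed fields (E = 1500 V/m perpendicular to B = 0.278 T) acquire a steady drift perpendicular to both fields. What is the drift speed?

The E×B drift speed is v_d = E/B.
v_d = 1500/0.278 = 5400 m/s.

v_d ≈ 5400 m/s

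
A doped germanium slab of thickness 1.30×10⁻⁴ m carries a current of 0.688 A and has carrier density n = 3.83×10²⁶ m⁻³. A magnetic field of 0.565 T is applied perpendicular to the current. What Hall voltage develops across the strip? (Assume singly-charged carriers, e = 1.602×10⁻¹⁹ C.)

V_H ≈ 4.87×10⁻⁵ V

V_H = IB/(n e t).
V_H = (0.688)(0.565)/((3.83×10²⁶)(1.602×10⁻¹⁹)(1.30×10⁻⁴)) ≈ 4.87×10⁻⁵ V.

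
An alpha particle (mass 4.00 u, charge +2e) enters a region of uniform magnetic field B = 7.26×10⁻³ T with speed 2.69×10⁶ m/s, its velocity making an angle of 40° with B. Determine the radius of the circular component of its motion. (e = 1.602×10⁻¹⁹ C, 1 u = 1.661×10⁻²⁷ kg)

v⊥ = v sinθ = 2.69×10⁶·sin40° ≈ 1.729×10⁶ m/s.
r = m v⊥/(|q|B) = (6.644×10⁻²⁷)(1.729×10⁶)/((3.204×10⁻¹⁹)(7.26×10⁻³)) ≈ 4.94 m.

r ≈ 4.94 m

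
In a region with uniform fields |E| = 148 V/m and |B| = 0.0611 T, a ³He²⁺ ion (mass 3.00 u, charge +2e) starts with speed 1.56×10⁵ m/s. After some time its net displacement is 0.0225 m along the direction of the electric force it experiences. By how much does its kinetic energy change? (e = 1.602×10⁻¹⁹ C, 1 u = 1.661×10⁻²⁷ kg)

ΔKE ≈ 1.07×10⁻¹⁸ J

The magnetic force is always ⟂ v and does no work; only the electric force changes KE.
ΔKE = F_E · d = |q|E d = (3.204×10⁻¹⁹)(148)(0.0225) ≈ 1.07×10⁻¹⁸ J.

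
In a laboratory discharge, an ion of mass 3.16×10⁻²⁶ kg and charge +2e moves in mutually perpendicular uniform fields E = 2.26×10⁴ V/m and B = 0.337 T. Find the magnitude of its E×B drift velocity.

The E×B drift speed is v_d = E/B.
v_d = 2.26×10⁴/0.337 = 6.71×10⁴ m/s.

v_d ≈ 6.71×10⁴ m/s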